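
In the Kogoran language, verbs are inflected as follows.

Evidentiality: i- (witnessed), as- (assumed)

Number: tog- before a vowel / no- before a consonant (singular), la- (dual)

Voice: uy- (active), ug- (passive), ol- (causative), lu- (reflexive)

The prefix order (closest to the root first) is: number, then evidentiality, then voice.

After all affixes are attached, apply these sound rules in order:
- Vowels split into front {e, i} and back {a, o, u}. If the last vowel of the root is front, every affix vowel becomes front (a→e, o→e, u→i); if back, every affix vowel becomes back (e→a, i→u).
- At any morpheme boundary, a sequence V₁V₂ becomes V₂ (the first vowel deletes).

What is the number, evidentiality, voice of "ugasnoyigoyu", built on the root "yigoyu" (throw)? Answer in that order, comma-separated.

singular, assumed, passive

Segment: ug-as-no-yigoyu.
number: tog/no- → singular.
evidentiality: as- → assumed.
voice: ug- → passive.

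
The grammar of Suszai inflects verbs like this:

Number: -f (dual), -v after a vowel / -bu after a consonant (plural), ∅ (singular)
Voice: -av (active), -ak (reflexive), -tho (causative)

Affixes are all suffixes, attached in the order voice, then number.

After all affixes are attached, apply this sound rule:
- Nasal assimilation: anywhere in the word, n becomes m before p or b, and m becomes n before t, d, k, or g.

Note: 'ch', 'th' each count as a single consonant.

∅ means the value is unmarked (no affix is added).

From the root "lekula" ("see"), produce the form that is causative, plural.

Attach voice causative -tho → lekulatho.
Attach number plural -v (after vowel 'o') → lekulathov.
Nasal assimilation: no change.

lekulathov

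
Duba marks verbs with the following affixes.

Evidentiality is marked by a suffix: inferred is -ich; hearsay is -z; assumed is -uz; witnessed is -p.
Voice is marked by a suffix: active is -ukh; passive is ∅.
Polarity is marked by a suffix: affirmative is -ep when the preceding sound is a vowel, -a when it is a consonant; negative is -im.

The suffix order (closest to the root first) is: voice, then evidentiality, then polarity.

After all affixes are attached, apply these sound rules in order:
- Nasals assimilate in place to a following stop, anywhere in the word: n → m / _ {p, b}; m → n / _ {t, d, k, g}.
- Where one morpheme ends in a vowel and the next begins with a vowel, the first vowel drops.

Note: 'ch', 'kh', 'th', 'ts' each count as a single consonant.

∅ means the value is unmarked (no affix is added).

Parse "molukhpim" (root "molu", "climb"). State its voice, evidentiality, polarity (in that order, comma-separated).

Segment: molu-ukh-p-im.
voice: -ukh → active.
evidentiality: -p → witnessed.
polarity: -im → negative.

active, witnessed, negative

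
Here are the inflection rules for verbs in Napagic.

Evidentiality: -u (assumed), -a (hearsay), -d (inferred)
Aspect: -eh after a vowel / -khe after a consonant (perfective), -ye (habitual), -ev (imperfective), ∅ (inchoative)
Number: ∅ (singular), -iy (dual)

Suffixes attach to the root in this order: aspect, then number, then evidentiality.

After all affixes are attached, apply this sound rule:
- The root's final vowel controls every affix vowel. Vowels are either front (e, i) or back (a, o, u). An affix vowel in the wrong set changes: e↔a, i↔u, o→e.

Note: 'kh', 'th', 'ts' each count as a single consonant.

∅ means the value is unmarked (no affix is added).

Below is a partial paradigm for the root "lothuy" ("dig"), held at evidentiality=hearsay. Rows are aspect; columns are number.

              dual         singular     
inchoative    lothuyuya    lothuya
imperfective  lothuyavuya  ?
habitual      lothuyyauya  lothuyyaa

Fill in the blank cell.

Attach aspect imperfective -ev → lothuyev.
number = singular: zero marking, form stays lothuyev.
Attach evidentiality hearsay -a → lothuyeva.
Apply vowel harmony: lothuyeva → lothuyava.

lothuyava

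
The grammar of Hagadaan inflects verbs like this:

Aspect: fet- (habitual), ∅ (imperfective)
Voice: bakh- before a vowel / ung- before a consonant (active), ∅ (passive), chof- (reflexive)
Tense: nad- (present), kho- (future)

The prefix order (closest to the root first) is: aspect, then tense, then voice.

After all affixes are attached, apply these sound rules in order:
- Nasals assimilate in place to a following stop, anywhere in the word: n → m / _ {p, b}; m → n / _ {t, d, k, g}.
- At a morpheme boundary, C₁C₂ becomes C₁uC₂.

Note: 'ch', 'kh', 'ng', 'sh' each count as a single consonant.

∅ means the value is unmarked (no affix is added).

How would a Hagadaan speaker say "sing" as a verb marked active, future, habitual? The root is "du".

ungukhofetudu

Attach aspect habitual fet- → fetdu.
Attach tense future kho- → khofetdu.
Attach voice active ung- (before consonant 'kh') → ungkhofetdu.
Nasal assimilation: no change.
Apply epenthesis: ungkhofetdu → ungukhofetudu.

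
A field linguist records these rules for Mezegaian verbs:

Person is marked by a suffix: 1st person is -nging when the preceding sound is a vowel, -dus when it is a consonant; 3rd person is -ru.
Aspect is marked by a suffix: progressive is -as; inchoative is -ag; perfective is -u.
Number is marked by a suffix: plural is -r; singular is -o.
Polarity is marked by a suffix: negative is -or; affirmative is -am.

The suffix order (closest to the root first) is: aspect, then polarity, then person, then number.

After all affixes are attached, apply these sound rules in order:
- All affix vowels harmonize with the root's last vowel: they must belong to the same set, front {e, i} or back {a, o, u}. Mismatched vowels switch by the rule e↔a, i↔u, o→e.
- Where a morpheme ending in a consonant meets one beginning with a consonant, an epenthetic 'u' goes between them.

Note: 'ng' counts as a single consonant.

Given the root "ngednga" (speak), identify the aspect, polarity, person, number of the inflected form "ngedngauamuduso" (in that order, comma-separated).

perfective, affirmative, 1st person, singular

Segment: ngednga-u-am-dus-o.
aspect: -u → perfective.
polarity: -am → affirmative.
person: -nging/dus → 1st person.
number: -o → singular.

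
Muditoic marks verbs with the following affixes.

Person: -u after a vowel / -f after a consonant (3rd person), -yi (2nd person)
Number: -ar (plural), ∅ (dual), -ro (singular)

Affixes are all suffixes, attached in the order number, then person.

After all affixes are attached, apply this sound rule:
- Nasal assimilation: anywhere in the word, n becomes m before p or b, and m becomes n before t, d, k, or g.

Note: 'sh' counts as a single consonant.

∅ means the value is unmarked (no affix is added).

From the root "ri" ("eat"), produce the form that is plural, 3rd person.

riarf

Attach number plural -ar → riar.
Attach person 3rd person -f (after consonant 'r') → riarf.
Nasal assimilation: no change.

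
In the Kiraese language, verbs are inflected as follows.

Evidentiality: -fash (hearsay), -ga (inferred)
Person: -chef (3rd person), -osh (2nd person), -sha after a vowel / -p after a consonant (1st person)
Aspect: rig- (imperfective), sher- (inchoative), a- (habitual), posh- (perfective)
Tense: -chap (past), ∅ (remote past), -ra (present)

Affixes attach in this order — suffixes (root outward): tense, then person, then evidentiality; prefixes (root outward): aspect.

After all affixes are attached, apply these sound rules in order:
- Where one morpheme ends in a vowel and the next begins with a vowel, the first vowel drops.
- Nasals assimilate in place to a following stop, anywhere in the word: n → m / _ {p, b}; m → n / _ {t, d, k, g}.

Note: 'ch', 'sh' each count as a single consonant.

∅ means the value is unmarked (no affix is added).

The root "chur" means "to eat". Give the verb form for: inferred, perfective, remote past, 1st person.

tense = remote past: zero marking, form stays chur.
Attach aspect perfective posh- → poshchur.
Attach person 1st person -p (after consonant 'r') → poshchurp.
Attach evidentiality inferred -ga → poshchurpga.
Vowel deletion: no change.
Nasal assimilation: no change.

poshchurpga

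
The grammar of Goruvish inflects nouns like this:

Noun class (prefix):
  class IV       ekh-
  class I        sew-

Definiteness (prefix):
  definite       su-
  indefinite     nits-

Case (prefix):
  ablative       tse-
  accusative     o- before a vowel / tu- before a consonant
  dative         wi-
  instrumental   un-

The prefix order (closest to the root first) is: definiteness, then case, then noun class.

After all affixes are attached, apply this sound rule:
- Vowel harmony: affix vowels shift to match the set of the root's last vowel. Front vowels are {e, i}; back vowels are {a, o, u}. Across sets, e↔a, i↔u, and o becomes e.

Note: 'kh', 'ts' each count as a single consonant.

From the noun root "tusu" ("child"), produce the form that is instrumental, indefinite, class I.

Attach definiteness indefinite nits- → nitstusu.
Attach case instrumental un- → unnitstusu.
Attach noun class class I sew- → sewunnitstusu.
Apply vowel harmony: sewunnitstusu → sawunnutstusu.

sawunnutstusu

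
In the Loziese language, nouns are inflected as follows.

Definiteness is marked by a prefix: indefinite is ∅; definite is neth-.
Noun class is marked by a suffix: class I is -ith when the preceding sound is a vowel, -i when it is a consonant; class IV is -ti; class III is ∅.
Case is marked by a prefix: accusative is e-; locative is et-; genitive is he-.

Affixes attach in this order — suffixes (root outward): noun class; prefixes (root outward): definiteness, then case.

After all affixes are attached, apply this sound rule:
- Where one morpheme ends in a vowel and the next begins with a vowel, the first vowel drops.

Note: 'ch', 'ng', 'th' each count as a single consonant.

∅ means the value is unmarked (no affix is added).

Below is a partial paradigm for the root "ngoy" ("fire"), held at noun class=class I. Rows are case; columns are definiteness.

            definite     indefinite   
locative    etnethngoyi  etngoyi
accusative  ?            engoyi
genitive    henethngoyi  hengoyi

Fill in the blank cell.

enethngoyi

Attach noun class class I -i (after consonant 'y') → ngoyi.
Attach definiteness definite neth- → nethngoyi.
Attach case accusative e- → enethngoyi.
Vowel deletion: no change.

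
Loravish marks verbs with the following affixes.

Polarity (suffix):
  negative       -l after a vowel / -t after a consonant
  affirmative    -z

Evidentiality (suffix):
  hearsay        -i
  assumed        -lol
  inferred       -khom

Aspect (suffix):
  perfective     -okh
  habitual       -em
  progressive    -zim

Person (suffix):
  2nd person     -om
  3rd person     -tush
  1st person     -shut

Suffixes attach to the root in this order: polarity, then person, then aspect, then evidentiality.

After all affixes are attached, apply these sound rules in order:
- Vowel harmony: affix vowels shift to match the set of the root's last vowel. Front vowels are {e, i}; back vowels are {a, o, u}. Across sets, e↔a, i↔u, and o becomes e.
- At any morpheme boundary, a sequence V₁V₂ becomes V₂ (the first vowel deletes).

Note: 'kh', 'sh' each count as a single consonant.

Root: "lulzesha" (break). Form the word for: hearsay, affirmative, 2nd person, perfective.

Attach polarity affirmative -z → lulzeshaz.
Attach person 2nd person -om → lulzeshazom.
Attach aspect perfective -okh → lulzeshazomokh.
Attach evidentiality hearsay -i → lulzeshazomokhi.
Apply vowel harmony: lulzeshazomokhi → lulzeshazomokhu.
Vowel deletion: no change.

lulzeshazomokhu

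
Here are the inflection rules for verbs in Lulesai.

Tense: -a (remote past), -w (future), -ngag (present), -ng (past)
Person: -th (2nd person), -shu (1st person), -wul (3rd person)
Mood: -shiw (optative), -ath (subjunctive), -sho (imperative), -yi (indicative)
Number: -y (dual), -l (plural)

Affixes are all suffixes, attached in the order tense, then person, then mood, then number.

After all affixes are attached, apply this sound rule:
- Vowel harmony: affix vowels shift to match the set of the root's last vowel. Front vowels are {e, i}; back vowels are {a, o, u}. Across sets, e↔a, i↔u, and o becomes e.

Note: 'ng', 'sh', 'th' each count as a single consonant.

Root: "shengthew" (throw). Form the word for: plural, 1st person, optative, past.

Attach tense past -ng → shengthewng.
Attach person 1st person -shu → shengthewngshu.
Attach mood optative -shiw → shengthewngshushiw.
Attach number plural -l → shengthewngshushiwl.
Apply vowel harmony: shengthewngshushiwl → shengthewngshishiwl.

shengthewngshishiwl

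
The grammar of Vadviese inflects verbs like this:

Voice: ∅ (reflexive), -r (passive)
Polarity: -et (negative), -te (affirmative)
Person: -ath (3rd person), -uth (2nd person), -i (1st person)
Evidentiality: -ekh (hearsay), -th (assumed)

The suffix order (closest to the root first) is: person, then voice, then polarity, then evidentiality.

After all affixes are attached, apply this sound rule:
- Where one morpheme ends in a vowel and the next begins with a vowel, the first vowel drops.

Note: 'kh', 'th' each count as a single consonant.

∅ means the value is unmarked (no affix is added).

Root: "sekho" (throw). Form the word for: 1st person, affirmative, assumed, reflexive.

sekhiteth

Attach person 1st person -i → sekhoi.
voice = reflexive: zero marking, form stays sekhoi.
Attach polarity affirmative -te → sekhoite.
Attach evidentiality assumed -th → sekhoiteth.
Apply vowel deletion: sekhoiteth → sekhiteth.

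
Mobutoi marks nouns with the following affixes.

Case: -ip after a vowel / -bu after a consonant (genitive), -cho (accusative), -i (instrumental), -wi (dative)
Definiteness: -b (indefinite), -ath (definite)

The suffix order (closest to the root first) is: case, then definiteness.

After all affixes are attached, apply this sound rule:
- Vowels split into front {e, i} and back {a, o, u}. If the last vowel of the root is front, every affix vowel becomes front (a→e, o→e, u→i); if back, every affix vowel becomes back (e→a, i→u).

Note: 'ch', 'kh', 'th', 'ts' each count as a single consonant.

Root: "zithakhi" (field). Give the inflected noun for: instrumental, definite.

zithakhiieth

Attach case instrumental -i → zithakhii.
Attach definiteness definite -ath → zithakhiiath.
Apply vowel harmony: zithakhiiath → zithakhiieth.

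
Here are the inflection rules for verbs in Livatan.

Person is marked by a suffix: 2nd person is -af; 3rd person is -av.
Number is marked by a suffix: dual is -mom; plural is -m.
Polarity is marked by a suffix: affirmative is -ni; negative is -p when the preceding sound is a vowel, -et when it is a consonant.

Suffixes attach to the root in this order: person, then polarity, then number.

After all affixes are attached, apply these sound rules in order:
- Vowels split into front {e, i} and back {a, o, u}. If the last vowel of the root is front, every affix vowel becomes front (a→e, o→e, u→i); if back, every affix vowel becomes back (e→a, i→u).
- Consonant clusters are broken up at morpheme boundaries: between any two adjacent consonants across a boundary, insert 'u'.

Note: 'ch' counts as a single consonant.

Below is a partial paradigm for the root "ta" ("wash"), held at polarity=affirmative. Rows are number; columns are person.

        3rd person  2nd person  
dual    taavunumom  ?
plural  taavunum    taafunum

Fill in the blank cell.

taafunumom

Attach person 2nd person -af → taaf.
Attach polarity affirmative -ni → taafni.
Attach number dual -mom → taafnimom.
Apply vowel harmony: taafnimom → taafnumom.
Apply epenthesis: taafnumom → taafunumom.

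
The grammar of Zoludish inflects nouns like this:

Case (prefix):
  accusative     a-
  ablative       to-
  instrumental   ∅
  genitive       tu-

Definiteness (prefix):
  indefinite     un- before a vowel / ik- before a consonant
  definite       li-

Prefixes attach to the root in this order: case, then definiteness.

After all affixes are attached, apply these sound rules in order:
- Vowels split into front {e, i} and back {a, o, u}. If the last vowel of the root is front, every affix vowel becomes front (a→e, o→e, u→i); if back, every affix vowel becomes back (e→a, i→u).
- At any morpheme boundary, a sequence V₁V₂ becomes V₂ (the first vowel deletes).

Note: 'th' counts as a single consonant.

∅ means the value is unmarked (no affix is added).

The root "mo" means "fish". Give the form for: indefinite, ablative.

Attach case ablative to- → tomo.
Attach definiteness indefinite ik- (before consonant 't') → iktomo.
Apply vowel harmony: iktomo → uktomo.
Vowel deletion: no change.

uktomo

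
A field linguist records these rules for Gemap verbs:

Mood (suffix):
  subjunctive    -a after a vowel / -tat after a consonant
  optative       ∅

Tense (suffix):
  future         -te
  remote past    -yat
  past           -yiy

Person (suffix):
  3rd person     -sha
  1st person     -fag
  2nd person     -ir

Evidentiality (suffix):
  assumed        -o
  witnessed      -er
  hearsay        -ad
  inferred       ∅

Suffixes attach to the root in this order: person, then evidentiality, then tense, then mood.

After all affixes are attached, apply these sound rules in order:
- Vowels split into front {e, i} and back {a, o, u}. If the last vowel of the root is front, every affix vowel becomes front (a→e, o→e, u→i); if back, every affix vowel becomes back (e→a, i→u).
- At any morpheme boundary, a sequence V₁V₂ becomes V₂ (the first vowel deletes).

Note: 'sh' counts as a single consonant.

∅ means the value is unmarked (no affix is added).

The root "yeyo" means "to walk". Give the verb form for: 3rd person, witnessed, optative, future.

yeyosharta

Attach person 3rd person -sha → yeyosha.
Attach evidentiality witnessed -er → yeyoshaer.
Attach tense future -te → yeyoshaerte.
mood = optative: zero marking, form stays yeyoshaerte.
Apply vowel harmony: yeyoshaerte → yeyoshaarta.
Apply vowel deletion: yeyoshaarta → yeyosharta.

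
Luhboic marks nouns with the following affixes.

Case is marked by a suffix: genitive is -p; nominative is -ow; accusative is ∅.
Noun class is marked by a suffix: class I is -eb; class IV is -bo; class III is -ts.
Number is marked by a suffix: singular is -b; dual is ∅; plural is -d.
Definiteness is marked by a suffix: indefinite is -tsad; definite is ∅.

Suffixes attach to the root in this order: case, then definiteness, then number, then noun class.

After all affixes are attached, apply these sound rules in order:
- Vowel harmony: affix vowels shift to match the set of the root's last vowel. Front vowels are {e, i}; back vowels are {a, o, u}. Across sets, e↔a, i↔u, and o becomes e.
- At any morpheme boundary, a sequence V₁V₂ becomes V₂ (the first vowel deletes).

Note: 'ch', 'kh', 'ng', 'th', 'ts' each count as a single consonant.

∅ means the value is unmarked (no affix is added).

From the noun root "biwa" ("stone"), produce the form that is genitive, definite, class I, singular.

Attach case genitive -p → biwap.
definiteness = definite: zero marking, form stays biwap.
Attach number singular -b → biwapb.
Attach noun class class I -eb → biwapbeb.
Apply vowel harmony: biwapbeb → biwapbab.
Vowel deletion: no change.

biwapbab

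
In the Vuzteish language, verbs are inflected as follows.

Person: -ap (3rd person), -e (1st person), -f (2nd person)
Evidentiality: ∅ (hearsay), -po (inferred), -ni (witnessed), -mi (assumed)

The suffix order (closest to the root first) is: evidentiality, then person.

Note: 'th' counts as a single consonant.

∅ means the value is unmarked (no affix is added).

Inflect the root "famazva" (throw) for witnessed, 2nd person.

famazvanif

Attach evidentiality witnessed -ni → famazvani.
Attach person 2nd person -f → famazvanif.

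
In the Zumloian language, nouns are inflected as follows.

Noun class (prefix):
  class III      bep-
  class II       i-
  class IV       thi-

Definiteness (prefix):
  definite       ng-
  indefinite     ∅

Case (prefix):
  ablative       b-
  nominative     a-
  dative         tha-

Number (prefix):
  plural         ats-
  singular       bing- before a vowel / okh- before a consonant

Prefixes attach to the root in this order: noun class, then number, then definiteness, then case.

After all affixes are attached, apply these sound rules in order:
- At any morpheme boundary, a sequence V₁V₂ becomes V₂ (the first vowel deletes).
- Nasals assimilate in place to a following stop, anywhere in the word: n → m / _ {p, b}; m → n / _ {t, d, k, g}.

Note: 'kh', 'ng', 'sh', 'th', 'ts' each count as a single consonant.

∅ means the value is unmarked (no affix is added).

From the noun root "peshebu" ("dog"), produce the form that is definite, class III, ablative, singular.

Attach noun class class III bep- → beppeshebu.
Attach number singular okh- (before consonant 'b') → okhbeppeshebu.
Attach definiteness definite ng- → ngokhbeppeshebu.
Attach case ablative b- → bngokhbeppeshebu.
Vowel deletion: no change.
Nasal assimilation: no change.

bngokhbeppeshebu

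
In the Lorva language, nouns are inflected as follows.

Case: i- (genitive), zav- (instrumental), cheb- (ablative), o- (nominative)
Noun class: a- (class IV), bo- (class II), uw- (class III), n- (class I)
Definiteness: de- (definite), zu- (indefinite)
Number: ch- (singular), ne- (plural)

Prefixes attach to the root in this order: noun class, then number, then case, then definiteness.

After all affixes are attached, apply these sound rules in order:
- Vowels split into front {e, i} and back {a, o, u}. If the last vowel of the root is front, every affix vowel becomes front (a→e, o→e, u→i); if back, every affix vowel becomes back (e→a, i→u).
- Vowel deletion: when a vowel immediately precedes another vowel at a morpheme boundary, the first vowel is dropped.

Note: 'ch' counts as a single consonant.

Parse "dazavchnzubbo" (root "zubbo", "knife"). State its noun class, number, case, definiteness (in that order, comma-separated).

class I, singular, instrumental, definite

Segment: de-zav-ch-n-zubbo.
noun class: n- → class I.
number: ch- → singular.
case: zav- → instrumental.
definiteness: de- → definite.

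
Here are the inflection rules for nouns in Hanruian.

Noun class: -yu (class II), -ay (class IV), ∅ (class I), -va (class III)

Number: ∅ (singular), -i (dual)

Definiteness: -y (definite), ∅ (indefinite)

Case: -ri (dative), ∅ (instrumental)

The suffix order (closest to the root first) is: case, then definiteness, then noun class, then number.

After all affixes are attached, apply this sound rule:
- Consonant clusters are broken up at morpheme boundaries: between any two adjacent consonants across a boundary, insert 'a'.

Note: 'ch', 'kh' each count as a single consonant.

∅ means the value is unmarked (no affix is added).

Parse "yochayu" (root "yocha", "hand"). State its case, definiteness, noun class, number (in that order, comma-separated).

instrumental, indefinite, class II, singular

Segment: yocha-yu.
case: ∅ → instrumental.
definiteness: ∅ → indefinite.
noun class: -yu → class II.
number: ∅ → singular.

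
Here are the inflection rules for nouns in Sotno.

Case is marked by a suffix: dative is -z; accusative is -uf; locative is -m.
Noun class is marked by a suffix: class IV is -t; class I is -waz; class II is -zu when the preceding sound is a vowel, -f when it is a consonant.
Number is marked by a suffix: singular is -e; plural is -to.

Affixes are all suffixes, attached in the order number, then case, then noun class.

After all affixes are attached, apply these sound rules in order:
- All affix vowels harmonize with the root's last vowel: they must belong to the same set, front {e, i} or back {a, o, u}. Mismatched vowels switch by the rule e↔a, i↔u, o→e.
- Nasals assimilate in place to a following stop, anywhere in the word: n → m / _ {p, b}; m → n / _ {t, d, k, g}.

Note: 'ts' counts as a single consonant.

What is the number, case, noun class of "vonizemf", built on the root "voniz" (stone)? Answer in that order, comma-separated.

Segment: voniz-e-m-f.
number: -e → singular.
case: -m → locative.
noun class: -zu/f → class II.

singular, locative, class II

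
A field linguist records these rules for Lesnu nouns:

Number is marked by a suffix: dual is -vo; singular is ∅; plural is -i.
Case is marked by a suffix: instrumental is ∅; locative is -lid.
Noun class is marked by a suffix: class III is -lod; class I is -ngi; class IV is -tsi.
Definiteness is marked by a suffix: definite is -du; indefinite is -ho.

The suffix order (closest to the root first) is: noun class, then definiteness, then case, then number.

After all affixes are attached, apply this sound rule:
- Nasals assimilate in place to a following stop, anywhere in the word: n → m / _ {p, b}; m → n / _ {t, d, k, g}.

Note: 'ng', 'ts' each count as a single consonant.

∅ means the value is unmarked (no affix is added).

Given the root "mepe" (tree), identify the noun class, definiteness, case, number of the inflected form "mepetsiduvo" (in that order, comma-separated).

Segment: mepe-tsi-du-vo.
noun class: -tsi → class IV.
definiteness: -du → definite.
case: ∅ → instrumental.
number: -vo → dual.

class IV, definite, instrumental, dual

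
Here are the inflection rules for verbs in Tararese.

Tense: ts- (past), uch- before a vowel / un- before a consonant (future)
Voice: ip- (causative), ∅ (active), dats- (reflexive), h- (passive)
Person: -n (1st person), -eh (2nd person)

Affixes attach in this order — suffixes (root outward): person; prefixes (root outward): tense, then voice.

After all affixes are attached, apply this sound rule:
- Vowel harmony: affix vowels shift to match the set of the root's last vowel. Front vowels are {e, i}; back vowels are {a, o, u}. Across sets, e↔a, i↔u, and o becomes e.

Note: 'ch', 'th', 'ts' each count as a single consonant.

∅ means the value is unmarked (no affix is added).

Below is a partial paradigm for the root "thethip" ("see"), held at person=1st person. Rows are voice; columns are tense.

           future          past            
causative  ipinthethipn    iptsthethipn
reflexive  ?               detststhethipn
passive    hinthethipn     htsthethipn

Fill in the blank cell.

detsinthethipn

Attach tense future un- (before consonant 'th') → unthethip.
Attach person 1st person -n → unthethipn.
Attach voice reflexive dats- → datsunthethipn.
Apply vowel harmony: datsunthethipn → detsinthethipn.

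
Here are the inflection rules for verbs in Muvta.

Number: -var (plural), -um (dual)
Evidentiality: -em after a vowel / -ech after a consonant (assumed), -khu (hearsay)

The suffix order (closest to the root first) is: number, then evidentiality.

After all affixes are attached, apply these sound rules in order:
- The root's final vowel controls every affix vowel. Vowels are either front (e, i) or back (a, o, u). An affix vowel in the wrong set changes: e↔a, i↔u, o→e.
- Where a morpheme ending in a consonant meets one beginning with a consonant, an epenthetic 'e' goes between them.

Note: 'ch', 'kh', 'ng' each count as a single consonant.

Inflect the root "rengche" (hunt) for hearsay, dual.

Attach number dual -um → rengcheum.
Attach evidentiality hearsay -khu → rengcheumkhu.
Apply vowel harmony: rengcheumkhu → rengcheimkhi.
Apply epenthesis: rengcheimkhi → rengcheimekhi.

rengcheimekhi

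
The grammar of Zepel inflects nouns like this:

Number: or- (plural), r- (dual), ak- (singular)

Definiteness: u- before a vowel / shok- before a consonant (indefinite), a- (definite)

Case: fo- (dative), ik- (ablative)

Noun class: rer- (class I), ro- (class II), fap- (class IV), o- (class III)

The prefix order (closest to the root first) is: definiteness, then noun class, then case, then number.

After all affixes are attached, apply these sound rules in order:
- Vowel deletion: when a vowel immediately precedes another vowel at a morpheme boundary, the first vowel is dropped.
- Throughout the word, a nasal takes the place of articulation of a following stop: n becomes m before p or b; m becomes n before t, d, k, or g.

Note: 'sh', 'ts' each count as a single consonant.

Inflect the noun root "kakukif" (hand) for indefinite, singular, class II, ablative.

Attach definiteness indefinite shok- (before consonant 'k') → shokkakukif.
Attach noun class class II ro- → roshokkakukif.
Attach case ablative ik- → ikroshokkakukif.
Attach number singular ak- → akikroshokkakukif.
Vowel deletion: no change.
Nasal assimilation: no change.

akikroshokkakukif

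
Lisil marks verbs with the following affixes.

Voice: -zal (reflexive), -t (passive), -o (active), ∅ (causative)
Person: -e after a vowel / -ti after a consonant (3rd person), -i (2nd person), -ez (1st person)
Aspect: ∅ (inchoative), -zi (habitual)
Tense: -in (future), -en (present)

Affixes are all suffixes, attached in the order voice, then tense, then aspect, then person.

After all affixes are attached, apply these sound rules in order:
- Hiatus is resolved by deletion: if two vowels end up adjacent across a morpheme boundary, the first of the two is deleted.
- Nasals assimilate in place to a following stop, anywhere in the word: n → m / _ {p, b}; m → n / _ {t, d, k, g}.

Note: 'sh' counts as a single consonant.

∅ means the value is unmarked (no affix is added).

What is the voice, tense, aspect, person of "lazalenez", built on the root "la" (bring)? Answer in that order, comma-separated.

Segment: la-zal-en-ez.
voice: -zal → reflexive.
tense: -en → present.
aspect: ∅ → inchoative.
person: -ez → 1st person.

reflexive, present, inchoative, 1st person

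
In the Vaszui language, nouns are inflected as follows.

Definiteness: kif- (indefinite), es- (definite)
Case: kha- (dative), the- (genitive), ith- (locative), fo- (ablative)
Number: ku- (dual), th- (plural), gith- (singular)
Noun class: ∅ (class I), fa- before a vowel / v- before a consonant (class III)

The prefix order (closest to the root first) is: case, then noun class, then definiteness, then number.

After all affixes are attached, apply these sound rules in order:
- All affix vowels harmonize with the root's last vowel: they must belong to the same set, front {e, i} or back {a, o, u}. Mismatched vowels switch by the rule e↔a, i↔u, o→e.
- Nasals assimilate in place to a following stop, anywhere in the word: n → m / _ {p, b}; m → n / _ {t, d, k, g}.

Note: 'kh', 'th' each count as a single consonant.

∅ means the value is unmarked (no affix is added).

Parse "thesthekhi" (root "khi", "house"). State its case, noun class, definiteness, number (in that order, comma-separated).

genitive, class I, definite, plural

Segment: th-es-the-khi.
case: the- → genitive.
noun class: ∅ → class I.
definiteness: es- → definite.
number: th- → plural.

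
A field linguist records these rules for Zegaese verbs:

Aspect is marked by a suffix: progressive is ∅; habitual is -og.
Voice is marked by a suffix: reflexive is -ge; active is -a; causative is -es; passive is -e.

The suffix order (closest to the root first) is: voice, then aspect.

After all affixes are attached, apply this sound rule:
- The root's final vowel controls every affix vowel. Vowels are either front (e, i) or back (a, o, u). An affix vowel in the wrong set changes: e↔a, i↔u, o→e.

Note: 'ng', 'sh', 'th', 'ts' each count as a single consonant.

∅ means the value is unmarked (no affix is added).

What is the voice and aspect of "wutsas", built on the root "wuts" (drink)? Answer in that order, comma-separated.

Segment: wuts-es.
voice: -es → causative.
aspect: ∅ → progressive.

causative, progressive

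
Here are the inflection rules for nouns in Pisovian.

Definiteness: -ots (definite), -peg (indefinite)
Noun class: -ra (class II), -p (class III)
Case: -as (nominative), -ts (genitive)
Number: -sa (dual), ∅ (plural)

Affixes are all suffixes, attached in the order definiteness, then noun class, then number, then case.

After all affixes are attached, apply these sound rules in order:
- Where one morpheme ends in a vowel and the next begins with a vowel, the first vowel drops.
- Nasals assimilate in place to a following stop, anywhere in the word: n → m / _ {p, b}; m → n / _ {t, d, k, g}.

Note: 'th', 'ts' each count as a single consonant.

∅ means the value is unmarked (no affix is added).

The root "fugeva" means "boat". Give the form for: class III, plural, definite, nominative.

fugevotspas

Attach definiteness definite -ots → fugevaots.
Attach noun class class III -p → fugevaotsp.
number = plural: zero marking, form stays fugevaotsp.
Attach case nominative -as → fugevaotspas.
Apply vowel deletion: fugevaotspas → fugevotspas.
Nasal assimilation: no change.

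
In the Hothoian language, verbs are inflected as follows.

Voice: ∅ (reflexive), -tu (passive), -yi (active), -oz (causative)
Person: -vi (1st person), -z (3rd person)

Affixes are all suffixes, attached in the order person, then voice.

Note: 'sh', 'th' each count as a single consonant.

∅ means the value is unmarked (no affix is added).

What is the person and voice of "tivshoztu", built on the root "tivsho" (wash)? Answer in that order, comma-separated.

Segment: tivsho-z-tu.
person: -z → 3rd person.
voice: -tu → passive.

3rd person, passive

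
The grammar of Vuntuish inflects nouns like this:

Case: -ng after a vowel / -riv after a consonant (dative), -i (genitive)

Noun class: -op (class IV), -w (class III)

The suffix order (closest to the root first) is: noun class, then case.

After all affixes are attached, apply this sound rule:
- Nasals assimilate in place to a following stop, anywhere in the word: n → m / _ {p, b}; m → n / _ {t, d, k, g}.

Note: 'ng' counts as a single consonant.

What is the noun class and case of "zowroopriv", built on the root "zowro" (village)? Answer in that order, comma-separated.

Segment: zowro-op-riv.
noun class: -op → class IV.
case: -ng/riv → dative.

class IV, dative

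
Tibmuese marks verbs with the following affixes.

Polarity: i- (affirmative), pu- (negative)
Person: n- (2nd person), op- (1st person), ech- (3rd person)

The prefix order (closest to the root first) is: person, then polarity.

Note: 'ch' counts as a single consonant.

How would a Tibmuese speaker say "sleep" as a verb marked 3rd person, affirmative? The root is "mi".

Attach person 3rd person ech- → echmi.
Attach polarity affirmative i- → iechmi.

iechmi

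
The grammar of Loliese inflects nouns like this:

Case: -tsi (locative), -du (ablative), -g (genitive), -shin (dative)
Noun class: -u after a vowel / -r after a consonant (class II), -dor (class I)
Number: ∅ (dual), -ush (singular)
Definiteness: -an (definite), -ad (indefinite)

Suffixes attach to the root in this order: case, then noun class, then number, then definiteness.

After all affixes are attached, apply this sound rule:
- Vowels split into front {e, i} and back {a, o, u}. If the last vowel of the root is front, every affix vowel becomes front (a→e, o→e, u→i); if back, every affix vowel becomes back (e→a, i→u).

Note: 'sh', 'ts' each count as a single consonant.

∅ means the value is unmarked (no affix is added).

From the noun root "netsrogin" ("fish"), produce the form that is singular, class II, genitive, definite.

Attach case genitive -g → netsroging.
Attach noun class class II -r (after consonant 'g') → netsrogingr.
Attach number singular -ush → netsrogingrush.
Attach definiteness definite -an → netsrogingrushan.
Apply vowel harmony: netsrogingrushan → netsrogingrishen.

netsrogingrishen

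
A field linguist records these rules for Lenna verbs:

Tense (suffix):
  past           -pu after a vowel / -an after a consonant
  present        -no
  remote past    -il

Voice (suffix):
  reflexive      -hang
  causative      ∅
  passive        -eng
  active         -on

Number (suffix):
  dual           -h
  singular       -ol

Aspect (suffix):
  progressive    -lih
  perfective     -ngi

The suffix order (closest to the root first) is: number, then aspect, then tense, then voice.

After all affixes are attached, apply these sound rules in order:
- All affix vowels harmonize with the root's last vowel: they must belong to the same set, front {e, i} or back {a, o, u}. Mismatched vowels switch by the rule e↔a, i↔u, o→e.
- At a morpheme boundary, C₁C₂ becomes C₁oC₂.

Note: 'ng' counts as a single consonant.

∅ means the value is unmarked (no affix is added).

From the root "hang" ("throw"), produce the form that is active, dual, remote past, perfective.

hangohonguulon

Attach number dual -h → hangh.
Attach aspect perfective -ngi → hanghngi.
Attach tense remote past -il → hanghngiil.
Attach voice active -on → hanghngiilon.
Apply vowel harmony: hanghngiilon → hanghnguulon.
Apply epenthesis: hanghnguulon → hangohonguulon.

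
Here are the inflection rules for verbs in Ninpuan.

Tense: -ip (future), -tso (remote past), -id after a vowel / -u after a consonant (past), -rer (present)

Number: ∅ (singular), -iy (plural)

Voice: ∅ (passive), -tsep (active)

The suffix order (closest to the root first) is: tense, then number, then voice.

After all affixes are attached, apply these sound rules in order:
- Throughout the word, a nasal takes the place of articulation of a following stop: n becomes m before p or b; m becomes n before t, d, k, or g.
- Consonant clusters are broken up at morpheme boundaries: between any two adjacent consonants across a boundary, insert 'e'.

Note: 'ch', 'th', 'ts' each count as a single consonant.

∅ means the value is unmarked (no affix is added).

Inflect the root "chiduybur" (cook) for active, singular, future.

chiduyburipetsep

Attach tense future -ip → chiduyburip.
number = singular: zero marking, form stays chiduyburip.
Attach voice active -tsep → chiduyburiptsep.
Nasal assimilation: no change.
Apply epenthesis: chiduyburiptsep → chiduyburipetsep.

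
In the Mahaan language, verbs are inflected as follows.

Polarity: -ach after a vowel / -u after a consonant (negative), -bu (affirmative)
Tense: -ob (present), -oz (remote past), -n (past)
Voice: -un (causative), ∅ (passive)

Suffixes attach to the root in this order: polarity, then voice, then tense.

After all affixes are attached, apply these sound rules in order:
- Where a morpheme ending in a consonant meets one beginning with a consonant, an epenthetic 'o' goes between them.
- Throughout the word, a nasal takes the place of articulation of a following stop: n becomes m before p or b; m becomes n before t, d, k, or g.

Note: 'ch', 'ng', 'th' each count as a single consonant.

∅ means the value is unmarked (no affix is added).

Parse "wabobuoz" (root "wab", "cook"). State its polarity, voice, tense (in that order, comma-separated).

Segment: wab-bu-oz.
polarity: -bu → affirmative.
voice: ∅ → passive.
tense: -oz → remote past.

affirmative, passive, remote past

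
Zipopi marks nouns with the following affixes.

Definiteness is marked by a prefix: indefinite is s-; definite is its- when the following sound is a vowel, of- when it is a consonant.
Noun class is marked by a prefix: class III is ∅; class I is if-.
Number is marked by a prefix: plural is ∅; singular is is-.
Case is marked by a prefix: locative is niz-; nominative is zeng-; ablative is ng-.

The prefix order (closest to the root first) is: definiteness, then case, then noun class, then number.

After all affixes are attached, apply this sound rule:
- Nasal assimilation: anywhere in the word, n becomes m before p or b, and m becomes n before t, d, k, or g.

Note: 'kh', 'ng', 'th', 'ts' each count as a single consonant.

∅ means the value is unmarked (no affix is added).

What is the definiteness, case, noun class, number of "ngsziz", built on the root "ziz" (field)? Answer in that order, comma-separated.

indefinite, ablative, class III, plural

Segment: ng-s-ziz.
definiteness: s- → indefinite.
case: ng- → ablative.
noun class: ∅ → class III.
number: ∅ → plural.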